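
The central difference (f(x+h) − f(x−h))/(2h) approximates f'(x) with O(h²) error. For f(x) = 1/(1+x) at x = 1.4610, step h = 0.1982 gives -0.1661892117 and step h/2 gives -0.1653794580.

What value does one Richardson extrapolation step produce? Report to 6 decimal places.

r = 2: numerator weight 4, denominator 3.
Numerator 4 × A(h/2) − A(h) = 4 × (-0.1653794580) − (-0.1661892117) = -0.4953286203
Divide by 2^2 − 1 = 3.
So the Richardson estimate is -0.1651095401.

-0.165110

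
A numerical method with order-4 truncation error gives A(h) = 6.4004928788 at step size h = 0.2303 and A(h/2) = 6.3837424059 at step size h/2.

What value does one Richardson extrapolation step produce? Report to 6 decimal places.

Method order is 4; weight 2^4 = 16.
Numerator 16·A(h/2) − A(h) = 16·6.3837424059 − 6.4004928788 = 95.7393856156
Denominator 16 − 1 = 15.
Result: 6.3826257077

6.382626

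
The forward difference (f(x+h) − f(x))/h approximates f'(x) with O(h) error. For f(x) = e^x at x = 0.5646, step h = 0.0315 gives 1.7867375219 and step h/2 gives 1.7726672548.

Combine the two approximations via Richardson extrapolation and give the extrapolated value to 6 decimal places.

r = 1: numerator weight 2, denominator 1.
2×1.7726672548 − 1.7867375219 = 1.7585969877
(2×1.7726672548 − 1.7867375219)/(2 − 1) = 1.7585969877

1.758597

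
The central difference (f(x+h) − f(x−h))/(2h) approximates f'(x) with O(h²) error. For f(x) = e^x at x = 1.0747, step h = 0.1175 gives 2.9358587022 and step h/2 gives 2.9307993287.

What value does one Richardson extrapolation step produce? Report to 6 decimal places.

r = 2, so 2^r = 4.
Top: 4(2.9307993287) − (2.9358587022) = 8.7873386126
Denominator 4 − 1 = 3.
Result: 2.9291128709
Shift from A(h/2): −0.0016864578.

2.929113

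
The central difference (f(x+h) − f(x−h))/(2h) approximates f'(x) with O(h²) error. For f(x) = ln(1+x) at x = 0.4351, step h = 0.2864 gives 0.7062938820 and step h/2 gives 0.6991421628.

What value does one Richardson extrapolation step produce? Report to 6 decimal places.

0.696758

Leading term ∝ h^2; use weight 4 = 2^2.
2^2·A(h/2) = 2.7965686512; minus A(h) gives 2.0902747692.
Denominator 4 − 1 = 3.
2.0902747692 ÷ 3 = 0.6967582564
Correction |R − A(h/2)| = 2.384e-03; gap |A(h/2) − A(h)| = 7.152e-03.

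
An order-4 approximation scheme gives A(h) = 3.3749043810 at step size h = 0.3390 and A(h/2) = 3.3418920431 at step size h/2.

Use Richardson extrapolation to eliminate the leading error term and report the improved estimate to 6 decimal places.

3.339691

Error is O(h^4); halving h shrinks it by 2^4 = 16.
Difference of the inputs: 3.3418920431 − 3.3749043810 = -0.0330123379
Divide by 2^4 − 1 = 15: (-0.0330123379)/15 = -0.0022008225
R = 3.3418920431 − 0.0022008225 = 3.3396912206
Gap between inputs: 3.301e-02; correction applied: −0.0022008225.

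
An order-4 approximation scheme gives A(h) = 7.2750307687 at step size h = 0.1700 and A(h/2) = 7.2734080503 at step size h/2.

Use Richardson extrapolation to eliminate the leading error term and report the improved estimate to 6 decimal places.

Leading term ∝ h^4; use weight 16 = 2^4.
Difference of the inputs: 7.2734080503 − 7.2750307687 = -0.0016227184
Divide by 2^4 − 1 = 15: (-0.0016227184)/15 = -0.0001081812
R = 7.2734080503 − 0.0001081812 = 7.2732998691

7.273300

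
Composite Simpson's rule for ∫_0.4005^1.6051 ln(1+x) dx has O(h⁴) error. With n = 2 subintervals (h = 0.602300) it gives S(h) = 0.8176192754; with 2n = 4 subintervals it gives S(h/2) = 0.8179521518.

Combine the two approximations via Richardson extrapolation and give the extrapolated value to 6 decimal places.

0.817974

Method order is 4; weight 2^4 = 16.
Top: 16(0.8179521518) − (0.8176192754) = 12.2696151534
(16 × 0.8179521518 − 0.8176192754)/(16 − 1) = 0.8179743436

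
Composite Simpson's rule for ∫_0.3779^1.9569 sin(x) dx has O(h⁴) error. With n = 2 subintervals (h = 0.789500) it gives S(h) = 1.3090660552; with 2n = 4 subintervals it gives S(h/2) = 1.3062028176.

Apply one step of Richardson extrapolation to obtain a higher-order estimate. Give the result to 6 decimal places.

With r = 4 the leading error scales as h^4, so the weight is 2^4 = 16.
16 × 1.3062028176 − 1.3090660552 = 19.5901790264
Denominator 16 − 1 = 15.
(16 × 1.3062028176 − 1.3090660552)/(16 − 1) = 1.3060119351

1.306012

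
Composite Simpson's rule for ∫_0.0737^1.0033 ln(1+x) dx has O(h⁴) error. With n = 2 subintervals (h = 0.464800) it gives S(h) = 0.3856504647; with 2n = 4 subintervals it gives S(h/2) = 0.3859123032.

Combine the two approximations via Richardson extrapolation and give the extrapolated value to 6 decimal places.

0.385930

The method has order 4: 2^4 = 16.
2^4*A(h/2) = 6.1745968512; minus A(h) gives 5.7889463865.
5.7889463865 ÷ 15 = 0.3859297591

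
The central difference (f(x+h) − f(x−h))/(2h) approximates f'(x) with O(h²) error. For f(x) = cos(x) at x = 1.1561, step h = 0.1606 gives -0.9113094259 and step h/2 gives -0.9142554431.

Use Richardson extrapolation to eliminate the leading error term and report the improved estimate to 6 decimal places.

-0.915237

r = 2: numerator weight 4, denominator 3.
2^2×A(h/2) = -3.6570217724; minus A(h) gives -2.7457123465.
(4×(-0.9142554431) − (-0.9113094259))/(4 − 1) = -0.9152374488
Shift from A(h/2): −0.0009820057.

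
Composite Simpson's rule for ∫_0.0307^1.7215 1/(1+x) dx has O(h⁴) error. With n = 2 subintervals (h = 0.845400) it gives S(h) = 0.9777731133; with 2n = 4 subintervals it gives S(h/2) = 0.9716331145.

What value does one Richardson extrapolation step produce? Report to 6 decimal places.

0.971224

Order 4 gives 2^r = 16 and 2^r − 1 = 15.
Numerator 16 × A(h/2) − A(h) = 16 × 0.9716331145 − 0.9777731133 = 14.5683567187
Divide by 2^4 − 1 = 15.
Extrapolated: 14.5683567187 / 15 = 0.9712237812
Shift from A(h/2): −0.0004093333.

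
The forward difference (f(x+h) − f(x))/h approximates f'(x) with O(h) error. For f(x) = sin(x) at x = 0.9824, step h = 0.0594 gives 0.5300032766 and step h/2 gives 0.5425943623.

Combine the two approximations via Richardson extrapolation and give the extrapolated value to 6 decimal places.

0.555185

Leading term ∝ h^1; use weight 2 = 2^1.
2 × 0.5425943623 − 0.5300032766 = 0.5551854480
Denominator 2 − 1 = 1.
Extrapolated: 0.5551854480 / 1 = 0.5551854480
Correction |R − A(h/2)| = 1.259e-02; gap |A(h/2) − A(h)| = 1.259e-02.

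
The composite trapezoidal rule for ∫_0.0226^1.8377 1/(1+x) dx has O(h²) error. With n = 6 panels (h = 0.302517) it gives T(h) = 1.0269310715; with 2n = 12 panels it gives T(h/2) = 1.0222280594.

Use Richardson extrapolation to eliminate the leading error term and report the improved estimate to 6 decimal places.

With r = 2 the leading error scales as h^2, so the weight is 2^2 = 4.
A(h/2) − A(h) = 1.0222280594 − 1.0269310715 = -0.0047030121
Correction (A(h/2) − A(h))/(4 − 1) = (-0.0047030121)/3 = -0.0015676707
R = 1.0222280594 − 0.0015676707 = 1.0206603887

1.020660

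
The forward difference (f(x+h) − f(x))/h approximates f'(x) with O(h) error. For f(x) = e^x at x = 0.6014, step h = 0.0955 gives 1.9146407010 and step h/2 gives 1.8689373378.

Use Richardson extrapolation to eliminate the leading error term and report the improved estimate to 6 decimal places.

1.823234

r = 1: numerator weight 2, denominator 1.
2^1·A(h/2) = 3.7378746756; minus A(h) gives 1.8232339746.
Denominator 2 − 1 = 1.
So the Richardson estimate is 1.8232339746.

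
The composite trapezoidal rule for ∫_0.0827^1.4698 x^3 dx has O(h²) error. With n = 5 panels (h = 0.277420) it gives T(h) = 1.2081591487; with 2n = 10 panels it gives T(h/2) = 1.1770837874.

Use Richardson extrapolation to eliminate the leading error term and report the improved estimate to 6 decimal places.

With r = 2 the leading error scales as h^2, so the weight is 2^2 = 4.
Top: 4(1.1770837874) − (1.2081591487) = 3.5001760009
Divide by 2^2 − 1 = 3.
R = 3.5001760009/3 = 1.1667253336

1.166725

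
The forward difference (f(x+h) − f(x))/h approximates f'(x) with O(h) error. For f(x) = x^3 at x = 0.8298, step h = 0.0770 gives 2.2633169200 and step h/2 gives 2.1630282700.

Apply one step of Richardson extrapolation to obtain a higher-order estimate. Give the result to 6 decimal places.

Order 1 gives 2^r = 2 and 2^r − 1 = 1.
2^1 × A(h/2) = 4.3260565400; minus A(h) gives 2.0627396200.
R = 2.0627396200/1 = 2.0627396200

2.062740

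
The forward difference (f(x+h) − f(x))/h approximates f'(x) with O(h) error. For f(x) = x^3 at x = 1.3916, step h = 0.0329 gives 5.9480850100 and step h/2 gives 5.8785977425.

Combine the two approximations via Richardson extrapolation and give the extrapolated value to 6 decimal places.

5.809110

The method has order 1: 2^1 = 2.
A(h/2) − A(h) = 5.8785977425 − 5.9480850100 = -0.0694872675
Divide by 2^1 − 1 = 1: (-0.0694872675)/1 = -0.0694872675
R = 5.8785977425 − 0.0694872675 = 5.8091104750
Correction |R − A(h/2)| = 6.949e-02; gap |A(h/2) − A(h)| = 6.949e-02.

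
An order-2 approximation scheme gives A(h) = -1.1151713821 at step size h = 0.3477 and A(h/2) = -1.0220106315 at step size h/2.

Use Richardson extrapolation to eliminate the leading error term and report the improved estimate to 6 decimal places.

Error is O(h^2); halving h shrinks it by 2^2 = 4.
4×(-1.0220106315) − (-1.1151713821) = -2.9728711439
Divide by 2^2 − 1 = 3.
So the Richardson estimate is -0.9909570480.
Gap between inputs: 9.316e-02; correction applied: +0.0310535835.

-0.990957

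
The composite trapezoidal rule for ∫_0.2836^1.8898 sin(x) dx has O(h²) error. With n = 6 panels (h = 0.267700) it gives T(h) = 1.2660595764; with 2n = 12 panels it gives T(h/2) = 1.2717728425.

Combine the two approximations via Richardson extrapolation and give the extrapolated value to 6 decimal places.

With r = 2 the leading error scales as h^2, so the weight is 2^2 = 4.
Weighted: 5.0870913700 − 1.2660595764 = 3.8210317936
Divide by 2^2 − 1 = 3.
Extrapolated: 3.8210317936 / 3 = 1.2736772645
Correction |R − A(h/2)| = 1.904e-03; gap |A(h/2) − A(h)| = 5.713e-03.

1.273677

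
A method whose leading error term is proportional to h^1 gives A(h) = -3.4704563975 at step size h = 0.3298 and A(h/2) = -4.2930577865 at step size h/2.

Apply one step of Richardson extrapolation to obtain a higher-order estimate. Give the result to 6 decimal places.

-5.115659

With r = 1 the leading error scales as h^1, so the weight is 2^1 = 2.
Weighted: (-8.5861155730) − (-3.4704563975) = -5.1156591755
R = (-5.1156591755)/1 = -5.1156591755
Shift from A(h/2): −0.8226013890.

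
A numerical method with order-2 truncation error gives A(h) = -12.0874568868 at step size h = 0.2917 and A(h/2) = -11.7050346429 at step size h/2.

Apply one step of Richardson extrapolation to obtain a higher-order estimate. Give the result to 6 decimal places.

-11.577561

Leading term ∝ h^2; use weight 4 = 2^2.
Numerator 4 × A(h/2) − A(h) = 4 × (-11.7050346429) − (-12.0874568868) = -34.7326816848
Divide by 2^2 − 1 = 3.
Result: -11.5775605616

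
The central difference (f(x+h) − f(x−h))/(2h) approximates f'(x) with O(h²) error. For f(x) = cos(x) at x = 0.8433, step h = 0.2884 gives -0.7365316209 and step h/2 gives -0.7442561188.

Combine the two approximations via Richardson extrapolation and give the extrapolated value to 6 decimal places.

-0.746831

r = 2, so 2^r = 4.
4*(-0.7442561188) = -2.9770244752; subtract (-0.7365316209) → -2.2404928543
Divide by 2^2 − 1 = 3.
(-2.2404928543) ÷ 3 = -0.7468309514
Gap between inputs: 7.724e-03; correction applied: −0.0025748326.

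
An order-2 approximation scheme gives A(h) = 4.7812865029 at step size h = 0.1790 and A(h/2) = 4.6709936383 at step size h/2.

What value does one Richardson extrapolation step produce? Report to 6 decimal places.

r = 2: numerator weight 4, denominator 3.
Top: 4(4.6709936383) − (4.7812865029) = 13.9026880503
R = 13.9026880503/3 = 4.6342293501

4.634229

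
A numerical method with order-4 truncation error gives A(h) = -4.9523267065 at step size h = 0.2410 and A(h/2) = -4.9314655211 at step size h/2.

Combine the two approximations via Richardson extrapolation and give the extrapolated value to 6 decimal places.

With r = 4 the leading error scales as h^4, so the weight is 2^4 = 16.
2^4*A(h/2) = -78.9034483376; minus A(h) gives -73.9511216311.
Divide by 2^4 − 1 = 15.
Extrapolated: (-73.9511216311) / 15 = -4.9300747754

-4.930075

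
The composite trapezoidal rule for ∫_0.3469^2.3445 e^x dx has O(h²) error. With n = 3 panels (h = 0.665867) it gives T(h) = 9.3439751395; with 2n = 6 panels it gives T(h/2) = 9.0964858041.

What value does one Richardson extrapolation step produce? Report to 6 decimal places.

9.013989

With r = 2 the leading error scales as h^2, so the weight is 2^2 = 4.
Weighted: 36.3859432164 − 9.3439751395 = 27.0419680769
Denominator 4 − 1 = 3.
Result: 9.0139893590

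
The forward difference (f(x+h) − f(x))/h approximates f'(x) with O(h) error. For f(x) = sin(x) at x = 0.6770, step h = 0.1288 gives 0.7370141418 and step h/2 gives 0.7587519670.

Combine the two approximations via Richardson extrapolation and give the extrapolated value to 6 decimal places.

0.780490

Error is O(h^1); halving h shrinks it by 2^1 = 2.
A(h/2) − A(h) = 0.7587519670 − 0.7370141418 = 0.0217378252
Divide by 2^1 − 1 = 1: 0.0217378252/1 = 0.0217378252
R = 0.7587519670 + 0.0217378252 = 0.7804897922
Correction |R − A(h/2)| = 2.174e-02; gap |A(h/2) − A(h)| = 2.174e-02.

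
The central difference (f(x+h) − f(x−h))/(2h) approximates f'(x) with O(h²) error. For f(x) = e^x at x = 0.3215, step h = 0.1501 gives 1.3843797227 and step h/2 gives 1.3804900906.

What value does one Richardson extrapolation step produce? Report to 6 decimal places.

1.379194

Method order is 2; weight 2^2 = 4.
4·1.3804900906 − 1.3843797227 = 4.1375806397
R = 4.1375806397/3 = 1.3791935466
Shift from A(h/2): −0.0012965440.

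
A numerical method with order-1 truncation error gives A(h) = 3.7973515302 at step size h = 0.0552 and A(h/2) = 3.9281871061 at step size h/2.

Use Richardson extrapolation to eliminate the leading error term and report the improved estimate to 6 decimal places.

4.059023

Order 1 gives 2^r = 2 and 2^r − 1 = 1.
2^1*A(h/2) = 7.8563742122; minus A(h) gives 4.0590226820.
Denominator 2 − 1 = 1.
(2*3.9281871061 − 3.7973515302)/(2 − 1) = 4.0590226820
Gap between inputs: 1.308e-01; correction applied: +0.1308355759.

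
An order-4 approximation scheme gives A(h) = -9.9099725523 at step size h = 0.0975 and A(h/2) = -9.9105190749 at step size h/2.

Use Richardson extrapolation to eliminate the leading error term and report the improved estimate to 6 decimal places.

-9.910556

With r = 4 the leading error scales as h^4, so the weight is 2^4 = 16.
Top: 16(-9.9105190749) − (-9.9099725523) = -148.6583326461
(-148.6583326461) ÷ 15 = -9.9105555097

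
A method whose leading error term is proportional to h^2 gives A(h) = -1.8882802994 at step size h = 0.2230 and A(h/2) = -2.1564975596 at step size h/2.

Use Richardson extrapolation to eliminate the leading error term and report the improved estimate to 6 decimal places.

-2.245903

With r = 2 the leading error scales as h^2, so the weight is 2^2 = 4.
Weighted: (-8.6259902384) − (-1.8882802994) = -6.7377099390
Denominator 4 − 1 = 3.
Result: -2.2459033130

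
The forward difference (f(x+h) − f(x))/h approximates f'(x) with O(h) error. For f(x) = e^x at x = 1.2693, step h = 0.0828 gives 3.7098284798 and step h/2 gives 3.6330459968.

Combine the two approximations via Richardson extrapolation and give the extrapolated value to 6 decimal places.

3.556264

Order 1 gives 2^r = 2 and 2^r − 1 = 1.
2·3.6330459968 = 7.2660919936; subtract 3.7098284798 → 3.5562635138
Denominator 2 − 1 = 1.
So the Richardson estimate is 3.5562635138.
Gap between inputs: 7.678e-02; correction applied: −0.0767824830.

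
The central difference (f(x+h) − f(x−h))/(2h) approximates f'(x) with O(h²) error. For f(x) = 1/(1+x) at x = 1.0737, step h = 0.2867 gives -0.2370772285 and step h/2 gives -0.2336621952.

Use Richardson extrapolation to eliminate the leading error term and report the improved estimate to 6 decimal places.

The method has order 2: 2^2 = 4.
4*(-0.2336621952) = -0.9346487808; subtract (-0.2370772285) → -0.6975715523
Divide by 2^2 − 1 = 3.
(4*(-0.2336621952) − (-0.2370772285))/(4 − 1) = -0.2325238508

-0.232524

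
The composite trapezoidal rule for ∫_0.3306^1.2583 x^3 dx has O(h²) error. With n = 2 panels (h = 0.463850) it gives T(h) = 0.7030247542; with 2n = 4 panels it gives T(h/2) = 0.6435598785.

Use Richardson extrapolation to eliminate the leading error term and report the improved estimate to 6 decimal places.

Leading term ∝ h^2; use weight 4 = 2^2.
A(h/2) − A(h) = 0.6435598785 − 0.7030247542 = -0.0594648757
Divide by 2^2 − 1 = 3: (-0.0594648757)/3 = -0.0198216252
R = 0.6435598785 − 0.0198216252 = 0.6237382533

0.623738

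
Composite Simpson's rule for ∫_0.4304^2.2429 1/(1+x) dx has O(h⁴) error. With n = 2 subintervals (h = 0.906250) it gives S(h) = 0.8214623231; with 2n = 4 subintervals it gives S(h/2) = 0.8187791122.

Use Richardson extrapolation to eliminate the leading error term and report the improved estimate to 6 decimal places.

Leading term ∝ h^4; use weight 16 = 2^4.
Top: 16(0.8187791122) − (0.8214623231) = 12.2790034721
(16·0.8187791122 − 0.8214623231)/(16 − 1) = 0.8186002315
Correction |R − A(h/2)| = 1.789e-04; gap |A(h/2) − A(h)| = 2.683e-03.

0.818600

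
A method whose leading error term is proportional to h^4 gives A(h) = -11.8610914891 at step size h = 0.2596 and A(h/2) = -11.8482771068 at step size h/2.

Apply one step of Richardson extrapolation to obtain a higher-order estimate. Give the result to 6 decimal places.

With r = 4 the leading error scales as h^4, so the weight is 2^4 = 16.
Top: 16(-11.8482771068) − (-11.8610914891) = -177.7113422197
Extrapolated: (-177.7113422197) / 15 = -11.8474228146

-11.847423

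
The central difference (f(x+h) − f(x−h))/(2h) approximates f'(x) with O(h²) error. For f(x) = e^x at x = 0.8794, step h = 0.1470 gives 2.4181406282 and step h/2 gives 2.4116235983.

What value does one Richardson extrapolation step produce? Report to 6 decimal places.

2.409451

The method has order 2: 2^2 = 4.
4×2.4116235983 = 9.6464943932; subtract 2.4181406282 → 7.2283537650
Extrapolated: 7.2283537650 / 3 = 2.4094512550
Correction |R − A(h/2)| = 2.172e-03; gap |A(h/2) − A(h)| = 6.517e-03.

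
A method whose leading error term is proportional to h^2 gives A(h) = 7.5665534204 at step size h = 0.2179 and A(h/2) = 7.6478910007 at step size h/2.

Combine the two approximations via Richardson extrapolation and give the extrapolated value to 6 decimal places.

Leading term ∝ h^2; use weight 4 = 2^2.
4 × 7.6478910007 − 7.5665534204 = 23.0250105824
23.0250105824 ÷ 3 = 7.6750035275

7.675004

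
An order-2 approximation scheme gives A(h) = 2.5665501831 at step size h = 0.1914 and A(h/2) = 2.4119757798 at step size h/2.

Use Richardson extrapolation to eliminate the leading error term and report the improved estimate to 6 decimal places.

r = 2, so 2^r = 4.
4·2.4119757798 − 2.5665501831 = 7.0813529361
Extrapolated: 7.0813529361 / 3 = 2.3604509787
Gap between inputs: 1.546e-01; correction applied: −0.0515248011.

2.360451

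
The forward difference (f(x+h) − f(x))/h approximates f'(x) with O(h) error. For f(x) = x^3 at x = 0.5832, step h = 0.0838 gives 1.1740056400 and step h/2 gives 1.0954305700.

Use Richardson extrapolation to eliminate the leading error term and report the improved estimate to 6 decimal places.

With r = 1 the leading error scales as h^1, so the weight is 2^1 = 2.
Weighted: 2.1908611400 − 1.1740056400 = 1.0168555000
1.0168555000 ÷ 1 = 1.0168555000
Shift from A(h/2): −0.0785750700.

1.016855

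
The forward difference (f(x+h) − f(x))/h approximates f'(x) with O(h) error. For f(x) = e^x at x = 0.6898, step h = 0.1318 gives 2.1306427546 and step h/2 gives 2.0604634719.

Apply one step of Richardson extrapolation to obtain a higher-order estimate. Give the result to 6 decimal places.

1.990284

r = 1, so 2^r = 2.
2×2.0604634719 − 2.1306427546 = 1.9902841892
Divide by 2^1 − 1 = 1.
Result: 1.9902841892
Correction |R − A(h/2)| = 7.018e-02; gap |A(h/2) − A(h)| = 7.018e-02.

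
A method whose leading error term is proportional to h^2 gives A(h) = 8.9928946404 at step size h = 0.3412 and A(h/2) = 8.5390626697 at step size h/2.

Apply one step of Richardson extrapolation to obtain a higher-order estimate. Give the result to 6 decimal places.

8.387785

r = 2, so 2^r = 4.
4×8.5390626697 = 34.1562506788; 34.1562506788 − 8.9928946404 = 25.1633560384
R = 25.1633560384/3 = 8.3877853461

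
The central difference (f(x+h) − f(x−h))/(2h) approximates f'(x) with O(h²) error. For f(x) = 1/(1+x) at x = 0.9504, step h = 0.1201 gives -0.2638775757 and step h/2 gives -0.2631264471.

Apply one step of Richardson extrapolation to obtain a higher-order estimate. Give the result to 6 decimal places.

-0.262876

Method order is 2; weight 2^2 = 4.
4 × (-0.2631264471) = -1.0525057884; subtract (-0.2638775757) → -0.7886282127
Divide by 2^2 − 1 = 3.
Result: -0.2628760709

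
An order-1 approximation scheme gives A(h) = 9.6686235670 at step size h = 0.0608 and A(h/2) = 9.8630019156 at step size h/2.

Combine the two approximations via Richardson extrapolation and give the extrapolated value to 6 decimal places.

The method has order 1: 2^1 = 2.
2*9.8630019156 = 19.7260038312; 19.7260038312 − 9.6686235670 = 10.0573802642
Denominator 2 − 1 = 1.
So the Richardson estimate is 10.0573802642.
Correction |R − A(h/2)| = 1.944e-01; gap |A(h/2) − A(h)| = 1.944e-01.

10.057380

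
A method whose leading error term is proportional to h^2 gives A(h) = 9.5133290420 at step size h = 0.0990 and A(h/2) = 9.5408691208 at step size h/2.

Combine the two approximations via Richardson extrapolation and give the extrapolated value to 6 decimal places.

r = 2: numerator weight 4, denominator 3.
4·9.5408691208 = 38.1634764832; subtract 9.5133290420 → 28.6501474412
Extrapolated: 28.6501474412 / 3 = 9.5500491471
Correction |R − A(h/2)| = 9.180e-03; gap |A(h/2) − A(h)| = 2.754e-02.

9.550049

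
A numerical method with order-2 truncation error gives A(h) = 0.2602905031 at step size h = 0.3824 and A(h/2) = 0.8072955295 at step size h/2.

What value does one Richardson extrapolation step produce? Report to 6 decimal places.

0.989631

r = 2: numerator weight 4, denominator 3.
4 × 0.8072955295 − 0.2602905031 = 2.9688916149
Extrapolated: 2.9688916149 / 3 = 0.9896305383
Shift from A(h/2): +0.1823350088.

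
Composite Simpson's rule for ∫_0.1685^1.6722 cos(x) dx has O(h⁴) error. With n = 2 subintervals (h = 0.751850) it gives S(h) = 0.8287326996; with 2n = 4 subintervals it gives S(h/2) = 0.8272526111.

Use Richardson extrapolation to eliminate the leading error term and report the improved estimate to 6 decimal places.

0.827154

r = 4, so 2^r = 16.
16×0.8272526111 = 13.2360417776; subtract 0.8287326996 → 12.4073090780
(16×0.8272526111 − 0.8287326996)/(16 − 1) = 0.8271539385
Correction |R − A(h/2)| = 9.867e-05; gap |A(h/2) − A(h)| = 1.480e-03.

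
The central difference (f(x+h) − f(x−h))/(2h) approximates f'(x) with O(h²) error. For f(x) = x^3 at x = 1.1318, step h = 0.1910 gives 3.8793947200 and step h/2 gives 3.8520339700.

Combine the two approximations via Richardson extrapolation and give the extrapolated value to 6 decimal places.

3.842914

Order 2 gives 2^r = 4 and 2^r − 1 = 3.
4·3.8520339700 = 15.4081358800; 15.4081358800 − 3.8793947200 = 11.5287411600
Divide by 2^2 − 1 = 3.
Result: 3.8429137200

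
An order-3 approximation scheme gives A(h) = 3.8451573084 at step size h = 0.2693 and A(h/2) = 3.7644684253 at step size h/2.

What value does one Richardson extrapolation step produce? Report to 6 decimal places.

The method has order 3: 2^3 = 8.
A(h/2) − A(h) = 3.7644684253 − 3.8451573084 = -0.0806888831
Correction (A(h/2) − A(h))/(8 − 1) = (-0.0806888831)/7 = -0.0115269833
R = 3.7644684253 − 0.0115269833 = 3.7529414420
Shift from A(h/2): −0.0115269833.

3.752941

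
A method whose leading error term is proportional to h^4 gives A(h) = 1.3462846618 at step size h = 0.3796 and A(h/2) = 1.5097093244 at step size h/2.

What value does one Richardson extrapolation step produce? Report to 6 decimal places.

With r = 4 the leading error scales as h^4, so the weight is 2^4 = 16.
A(h/2) − A(h) = 1.5097093244 − 1.3462846618 = 0.1634246626
Correction (A(h/2) − A(h))/(16 − 1) = 0.1634246626/15 = 0.0108949775
R = 1.5097093244 + 0.0108949775 = 1.5206043019

1.520604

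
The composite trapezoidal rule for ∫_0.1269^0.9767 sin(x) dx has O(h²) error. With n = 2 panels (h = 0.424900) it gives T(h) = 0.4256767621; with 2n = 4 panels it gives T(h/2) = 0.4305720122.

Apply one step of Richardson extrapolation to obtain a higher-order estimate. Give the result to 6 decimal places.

0.432204

Leading term ∝ h^2; use weight 4 = 2^2.
4·0.4305720122 = 1.7222880488; 1.7222880488 − 0.4256767621 = 1.2966112867
(4·0.4305720122 − 0.4256767621)/(4 − 1) = 0.4322037622
Shift from A(h/2): +0.0016317500.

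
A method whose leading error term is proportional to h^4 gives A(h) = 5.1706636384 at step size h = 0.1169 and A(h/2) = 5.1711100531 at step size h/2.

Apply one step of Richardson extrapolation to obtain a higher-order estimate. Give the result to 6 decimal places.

5.171140

With r = 4 the leading error scales as h^4, so the weight is 2^4 = 16.
Top: 16(5.1711100531) − (5.1706636384) = 77.5670972112
Divide by 2^4 − 1 = 15.
So the Richardson estimate is 5.1711398141.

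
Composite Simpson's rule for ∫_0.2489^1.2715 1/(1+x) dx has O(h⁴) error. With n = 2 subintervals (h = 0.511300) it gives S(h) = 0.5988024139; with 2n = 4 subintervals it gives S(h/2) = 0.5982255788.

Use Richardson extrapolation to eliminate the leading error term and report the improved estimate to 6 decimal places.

0.598187

Error is O(h^4); halving h shrinks it by 2^4 = 16.
2^4 × A(h/2) = 9.5716092608; minus A(h) gives 8.9728068469.
(16 × 0.5982255788 − 0.5988024139)/(16 − 1) = 0.5981871231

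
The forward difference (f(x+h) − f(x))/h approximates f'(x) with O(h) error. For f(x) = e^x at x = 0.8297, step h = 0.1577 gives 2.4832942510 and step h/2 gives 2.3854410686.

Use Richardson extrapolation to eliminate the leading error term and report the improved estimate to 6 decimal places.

2.287588

Error is O(h^1); halving h shrinks it by 2^1 = 2.
Numerator 2·A(h/2) − A(h) = 2·2.3854410686 − 2.4832942510 = 2.2875878862
R = 2.2875878862/1 = 2.2875878862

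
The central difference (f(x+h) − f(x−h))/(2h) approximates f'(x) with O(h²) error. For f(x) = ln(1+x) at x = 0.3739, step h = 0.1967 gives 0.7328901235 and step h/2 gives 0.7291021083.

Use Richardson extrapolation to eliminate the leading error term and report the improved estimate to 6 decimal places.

0.727839

With r = 2 the leading error scales as h^2, so the weight is 2^2 = 4.
4·0.7291021083 = 2.9164084332; 2.9164084332 − 0.7328901235 = 2.1835183097
(4·0.7291021083 − 0.7328901235)/(4 − 1) = 0.7278394366
Shift from A(h/2): −0.0012626717.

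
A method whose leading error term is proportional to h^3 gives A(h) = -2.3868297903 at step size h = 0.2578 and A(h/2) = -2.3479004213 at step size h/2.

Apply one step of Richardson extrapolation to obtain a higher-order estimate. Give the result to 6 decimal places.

-2.342339

r = 3, so 2^r = 8.
A(h/2) − A(h) = -2.3479004213 − (-2.3868297903) = 0.0389293690
Divide by 2^3 − 1 = 7: 0.0389293690/7 = 0.0055613384
R = A(h/2) + (A(h/2) − A(h))/7 = -2.3479004213 + 0.0055613384 = -2.3423390829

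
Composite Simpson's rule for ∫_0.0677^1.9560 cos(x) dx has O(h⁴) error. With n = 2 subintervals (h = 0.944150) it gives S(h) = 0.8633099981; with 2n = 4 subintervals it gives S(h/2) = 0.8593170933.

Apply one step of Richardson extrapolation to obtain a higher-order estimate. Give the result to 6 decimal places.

Error is O(h^4); halving h shrinks it by 2^4 = 16.
2^4·A(h/2) = 13.7490734928; minus A(h) gives 12.8857634947.
Divide by 2^4 − 1 = 15.
Result: 0.8590508996

0.859051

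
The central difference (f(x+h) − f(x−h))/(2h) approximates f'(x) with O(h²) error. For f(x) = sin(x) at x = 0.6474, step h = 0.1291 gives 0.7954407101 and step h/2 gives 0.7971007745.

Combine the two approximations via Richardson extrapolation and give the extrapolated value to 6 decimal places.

Error is O(h^2); halving h shrinks it by 2^2 = 4.
4·0.7971007745 = 3.1884030980; 3.1884030980 − 0.7954407101 = 2.3929623879
Divide by 2^2 − 1 = 3.
2.3929623879 ÷ 3 = 0.7976541293

0.797654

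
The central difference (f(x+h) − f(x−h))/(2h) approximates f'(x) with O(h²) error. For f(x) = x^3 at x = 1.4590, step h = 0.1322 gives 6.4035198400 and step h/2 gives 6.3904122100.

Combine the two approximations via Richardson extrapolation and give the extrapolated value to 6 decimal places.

Leading term ∝ h^2; use weight 4 = 2^2.
Numerator 4 × A(h/2) − A(h) = 4 × 6.3904122100 − 6.4035198400 = 19.1581290000
Denominator 4 − 1 = 3.
(4 × 6.3904122100 − 6.4035198400)/(4 − 1) = 6.3860430000

6.386043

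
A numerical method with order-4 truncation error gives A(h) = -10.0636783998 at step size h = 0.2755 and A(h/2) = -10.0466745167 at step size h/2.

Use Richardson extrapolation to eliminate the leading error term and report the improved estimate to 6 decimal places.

The method has order 4: 2^4 = 16.
16 × (-10.0466745167) = -160.7467922672; subtract (-10.0636783998) → -150.6831138674
Extrapolated: (-150.6831138674) / 15 = -10.0455409245

-10.045541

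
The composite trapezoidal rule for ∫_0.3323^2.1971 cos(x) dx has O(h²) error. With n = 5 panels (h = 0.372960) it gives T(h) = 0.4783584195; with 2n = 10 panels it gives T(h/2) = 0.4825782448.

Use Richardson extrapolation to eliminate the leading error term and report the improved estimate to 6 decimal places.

Order 2 gives 2^r = 4 and 2^r − 1 = 3.
Top: 4(0.4825782448) − (0.4783584195) = 1.4519545597
Divide by 2^2 − 1 = 3.
Result: 0.4839848532

0.483985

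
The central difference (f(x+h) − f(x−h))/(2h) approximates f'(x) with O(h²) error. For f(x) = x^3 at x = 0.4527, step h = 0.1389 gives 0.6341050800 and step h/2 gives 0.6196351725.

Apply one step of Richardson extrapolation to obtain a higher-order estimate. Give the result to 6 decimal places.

0.614812

r = 2: numerator weight 4, denominator 3.
Weighted: 2.4785406900 − 0.6341050800 = 1.8444356100
Divide by 2^2 − 1 = 3.
Result: 0.6148118700
Correction |R − A(h/2)| = 4.823e-03; gap |A(h/2) − A(h)| = 1.447e-02.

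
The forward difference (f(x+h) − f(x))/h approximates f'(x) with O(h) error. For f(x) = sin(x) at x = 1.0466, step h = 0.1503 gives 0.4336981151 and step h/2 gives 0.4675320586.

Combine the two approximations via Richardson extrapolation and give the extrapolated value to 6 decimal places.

Method order is 1; weight 2^1 = 2.
2^1*A(h/2) = 0.9350641172; minus A(h) gives 0.5013660021.
Denominator 2 − 1 = 1.
(2*0.4675320586 − 0.4336981151)/(2 − 1) = 0.5013660021

0.501366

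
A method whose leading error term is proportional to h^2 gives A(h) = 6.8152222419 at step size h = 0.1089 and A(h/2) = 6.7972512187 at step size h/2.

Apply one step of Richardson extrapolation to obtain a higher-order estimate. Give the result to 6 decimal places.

Method order is 2; weight 2^2 = 4.
Difference of the inputs: 6.7972512187 − 6.8152222419 = -0.0179710232
Correction (A(h/2) − A(h))/(4 − 1) = (-0.0179710232)/3 = -0.0059903411
R = A(h/2) + (A(h/2) − A(h))/3 = 6.7972512187 − 0.0059903411 = 6.7912608776
Gap between inputs: 1.797e-02; correction applied: −0.0059903411.

6.791261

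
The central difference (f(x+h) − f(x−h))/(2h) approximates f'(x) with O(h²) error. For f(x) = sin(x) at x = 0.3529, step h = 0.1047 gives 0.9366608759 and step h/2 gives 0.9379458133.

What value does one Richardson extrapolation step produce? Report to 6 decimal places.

0.938374

Method order is 2; weight 2^2 = 4.
Weighted: 3.7517832532 − 0.9366608759 = 2.8151223773
Divide by 2^2 − 1 = 3.
2.8151223773 ÷ 3 = 0.9383741258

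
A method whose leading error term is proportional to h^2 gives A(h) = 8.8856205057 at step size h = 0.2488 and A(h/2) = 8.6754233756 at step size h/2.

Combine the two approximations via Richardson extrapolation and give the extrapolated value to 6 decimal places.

8.605358

Order 2 gives 2^r = 4 and 2^r − 1 = 3.
4×8.6754233756 − 8.8856205057 = 25.8160729967
R = 25.8160729967/3 = 8.6053576656
Correction |R − A(h/2)| = 7.007e-02; gap |A(h/2) − A(h)| = 2.102e-01.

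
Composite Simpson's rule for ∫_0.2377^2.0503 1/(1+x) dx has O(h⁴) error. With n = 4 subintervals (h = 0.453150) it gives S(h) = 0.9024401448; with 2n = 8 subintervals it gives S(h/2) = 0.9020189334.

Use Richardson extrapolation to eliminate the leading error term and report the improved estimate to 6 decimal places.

0.901991

r = 4, so 2^r = 16.
2^4*A(h/2) = 14.4323029344; minus A(h) gives 13.5298627896.
(16*0.9020189334 − 0.9024401448)/(16 − 1) = 0.9019908526
Correction |R − A(h/2)| = 2.808e-05; gap |A(h/2) − A(h)| = 4.212e-04.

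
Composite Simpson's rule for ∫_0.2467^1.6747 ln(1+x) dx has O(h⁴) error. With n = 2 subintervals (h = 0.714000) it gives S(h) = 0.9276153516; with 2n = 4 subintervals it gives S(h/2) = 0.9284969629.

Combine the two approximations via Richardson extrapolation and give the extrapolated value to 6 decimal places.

The method has order 4: 2^4 = 16.
Weighted: 14.8559514064 − 0.9276153516 = 13.9283360548
Denominator 16 − 1 = 15.
R = 13.9283360548/15 = 0.9285557370
Shift from A(h/2): +0.0000587741.

0.928556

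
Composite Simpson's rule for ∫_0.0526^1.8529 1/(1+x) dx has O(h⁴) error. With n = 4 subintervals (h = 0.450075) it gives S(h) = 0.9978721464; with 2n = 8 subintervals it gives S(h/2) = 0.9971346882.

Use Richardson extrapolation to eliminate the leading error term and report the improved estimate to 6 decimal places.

0.997086

Order 4 gives 2^r = 16 and 2^r − 1 = 15.
16·0.9971346882 = 15.9541550112; 15.9541550112 − 0.9978721464 = 14.9562828648
(16·0.9971346882 − 0.9978721464)/(16 − 1) = 0.9970855243
Correction |R − A(h/2)| = 4.916e-05; gap |A(h/2) − A(h)| = 7.375e-04.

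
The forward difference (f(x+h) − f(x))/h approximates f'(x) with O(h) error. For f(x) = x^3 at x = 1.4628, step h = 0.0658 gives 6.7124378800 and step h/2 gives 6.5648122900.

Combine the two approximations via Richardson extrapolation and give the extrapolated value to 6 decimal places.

6.417187

The method has order 1: 2^1 = 2.
2^1×A(h/2) = 13.1296245800; minus A(h) gives 6.4171867000.
Divide by 2^1 − 1 = 1.
(2×6.5648122900 − 6.7124378800)/(2 − 1) = 6.4171867000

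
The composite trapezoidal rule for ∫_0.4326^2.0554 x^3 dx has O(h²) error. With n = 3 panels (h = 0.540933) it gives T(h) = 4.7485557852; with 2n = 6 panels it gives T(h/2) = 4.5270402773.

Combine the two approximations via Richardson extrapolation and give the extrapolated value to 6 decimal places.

4.453202

Order 2 gives 2^r = 4 and 2^r − 1 = 3.
4 × 4.5270402773 = 18.1081611092; 18.1081611092 − 4.7485557852 = 13.3596053240
13.3596053240 ÷ 3 = 4.4532017747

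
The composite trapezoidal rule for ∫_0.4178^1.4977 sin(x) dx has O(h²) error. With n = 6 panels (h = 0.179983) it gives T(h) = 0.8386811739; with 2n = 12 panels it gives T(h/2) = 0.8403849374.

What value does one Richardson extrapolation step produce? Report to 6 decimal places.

Method order is 2; weight 2^2 = 4.
Weighted: 3.3615397496 − 0.8386811739 = 2.5228585757
Denominator 4 − 1 = 3.
(4 × 0.8403849374 − 0.8386811739)/(4 − 1) = 0.8409528586

0.840953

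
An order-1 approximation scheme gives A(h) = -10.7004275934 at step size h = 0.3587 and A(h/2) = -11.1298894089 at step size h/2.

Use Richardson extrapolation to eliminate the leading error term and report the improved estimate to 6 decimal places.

-11.559351

The method has order 1: 2^1 = 2.
Numerator 2*A(h/2) − A(h) = 2*(-11.1298894089) − (-10.7004275934) = -11.5593512244
(-11.5593512244) ÷ 1 = -11.5593512244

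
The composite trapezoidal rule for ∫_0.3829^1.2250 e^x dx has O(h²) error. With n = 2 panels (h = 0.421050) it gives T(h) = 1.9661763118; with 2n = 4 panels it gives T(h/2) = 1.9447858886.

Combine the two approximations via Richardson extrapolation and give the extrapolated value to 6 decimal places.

1.937656

The method has order 2: 2^2 = 4.
4*1.9447858886 = 7.7791435544; 7.7791435544 − 1.9661763118 = 5.8129672426
Divide by 2^2 − 1 = 3.
Result: 1.9376557475
Correction |R − A(h/2)| = 7.130e-03; gap |A(h/2) − A(h)| = 2.139e-02.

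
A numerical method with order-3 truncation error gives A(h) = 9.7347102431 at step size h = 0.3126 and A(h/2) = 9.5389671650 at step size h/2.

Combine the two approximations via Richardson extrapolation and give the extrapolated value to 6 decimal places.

Method order is 3; weight 2^3 = 8.
2^3*A(h/2) = 76.3117373200; minus A(h) gives 66.5770270769.
Denominator 8 − 1 = 7.
Result: 9.5110038681

9.511004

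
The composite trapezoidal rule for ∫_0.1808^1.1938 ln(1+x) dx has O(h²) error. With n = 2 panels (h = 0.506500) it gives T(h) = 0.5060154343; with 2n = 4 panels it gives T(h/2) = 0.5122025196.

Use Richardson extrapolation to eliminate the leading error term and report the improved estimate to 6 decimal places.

0.514265

Leading term ∝ h^2; use weight 4 = 2^2.
Top: 4(0.5122025196) − (0.5060154343) = 1.5427946441
Denominator 4 − 1 = 3.
1.5427946441 ÷ 3 = 0.5142648814
Shift from A(h/2): +0.0020623618.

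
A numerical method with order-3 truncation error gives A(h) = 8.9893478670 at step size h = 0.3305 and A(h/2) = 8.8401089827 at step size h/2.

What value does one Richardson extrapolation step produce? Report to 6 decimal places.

Leading term ∝ h^3; use weight 8 = 2^3.
8*8.8401089827 = 70.7208718616; 70.7208718616 − 8.9893478670 = 61.7315239946
Divide by 2^3 − 1 = 7.
(8*8.8401089827 − 8.9893478670)/(8 − 1) = 8.8187891421

8.818789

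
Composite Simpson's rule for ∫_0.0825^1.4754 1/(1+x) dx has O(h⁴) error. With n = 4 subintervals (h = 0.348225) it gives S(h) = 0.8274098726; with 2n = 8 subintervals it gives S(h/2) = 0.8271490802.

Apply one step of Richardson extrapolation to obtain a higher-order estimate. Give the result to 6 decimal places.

0.827132

Order 4 gives 2^r = 16 and 2^r − 1 = 15.
16×0.8271490802 = 13.2343852832; 13.2343852832 − 0.8274098726 = 12.4069754106
Divide by 2^4 − 1 = 15.
12.4069754106 ÷ 15 = 0.8271316940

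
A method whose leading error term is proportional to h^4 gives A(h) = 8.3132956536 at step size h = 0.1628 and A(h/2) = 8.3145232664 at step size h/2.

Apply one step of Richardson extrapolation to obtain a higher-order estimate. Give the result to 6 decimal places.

Method order is 4; weight 2^4 = 16.
16×8.3145232664 = 133.0323722624; subtract 8.3132956536 → 124.7190766088
Divide by 2^4 − 1 = 15.
124.7190766088 ÷ 15 = 8.3146051073

8.314605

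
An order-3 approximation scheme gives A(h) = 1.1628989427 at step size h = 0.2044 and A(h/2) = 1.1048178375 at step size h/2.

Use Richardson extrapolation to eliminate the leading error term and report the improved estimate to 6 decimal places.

r = 3: numerator weight 8, denominator 7.
2^3 × A(h/2) = 8.8385427000; minus A(h) gives 7.6756437573.
Denominator 8 − 1 = 7.
R = 7.6756437573/7 = 1.0965205368

1.096521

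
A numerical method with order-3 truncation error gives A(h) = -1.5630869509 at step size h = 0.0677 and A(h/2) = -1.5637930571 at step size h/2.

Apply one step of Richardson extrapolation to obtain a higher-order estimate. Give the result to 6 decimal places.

-1.563894

Leading term ∝ h^3; use weight 8 = 2^3.
A(h/2) − A(h) = -1.5637930571 − (-1.5630869509) = -0.0007061062
Correction (A(h/2) − A(h))/(8 − 1) = (-0.0007061062)/7 = -0.0001008723
R = A(h/2) + (A(h/2) − A(h))/7 = -1.5637930571 − 0.0001008723 = -1.5638939294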